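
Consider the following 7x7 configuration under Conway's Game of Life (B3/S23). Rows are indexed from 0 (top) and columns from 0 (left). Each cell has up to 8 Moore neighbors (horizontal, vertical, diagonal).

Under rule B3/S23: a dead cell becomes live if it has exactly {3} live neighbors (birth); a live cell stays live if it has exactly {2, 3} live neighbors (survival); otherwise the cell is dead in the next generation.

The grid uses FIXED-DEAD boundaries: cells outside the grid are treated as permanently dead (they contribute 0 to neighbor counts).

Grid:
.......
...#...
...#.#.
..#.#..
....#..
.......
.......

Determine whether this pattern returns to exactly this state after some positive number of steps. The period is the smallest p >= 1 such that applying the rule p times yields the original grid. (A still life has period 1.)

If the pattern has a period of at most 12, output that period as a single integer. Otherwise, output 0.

Simulating and comparing each generation to the original:
Gen 0 (original, given above): 6 live cells
Gen 1: 6 live cells, differs from original
Gen 2: 6 live cells, MATCHES original -> period = 2

Answer: 2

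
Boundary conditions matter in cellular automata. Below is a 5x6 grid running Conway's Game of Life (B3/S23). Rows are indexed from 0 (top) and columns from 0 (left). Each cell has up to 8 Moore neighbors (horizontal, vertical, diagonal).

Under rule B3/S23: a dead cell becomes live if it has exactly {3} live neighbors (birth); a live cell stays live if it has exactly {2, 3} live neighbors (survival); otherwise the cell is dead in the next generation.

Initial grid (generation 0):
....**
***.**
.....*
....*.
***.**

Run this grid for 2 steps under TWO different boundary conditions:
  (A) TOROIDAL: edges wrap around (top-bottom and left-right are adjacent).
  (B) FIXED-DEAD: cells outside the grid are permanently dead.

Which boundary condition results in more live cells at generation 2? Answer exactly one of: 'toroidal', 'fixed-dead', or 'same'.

Answer: fixed-dead

Derivation:
Under TOROIDAL boundary, generation 2:
***...
......
**.*..
.*.**.
***...
Population = 12

Under FIXED-DEAD boundary, generation 2:
...**.
**.*.*
**.*..
**....
...*.*
Population = 13

Comparison: toroidal=12, fixed-dead=13 -> fixed-dead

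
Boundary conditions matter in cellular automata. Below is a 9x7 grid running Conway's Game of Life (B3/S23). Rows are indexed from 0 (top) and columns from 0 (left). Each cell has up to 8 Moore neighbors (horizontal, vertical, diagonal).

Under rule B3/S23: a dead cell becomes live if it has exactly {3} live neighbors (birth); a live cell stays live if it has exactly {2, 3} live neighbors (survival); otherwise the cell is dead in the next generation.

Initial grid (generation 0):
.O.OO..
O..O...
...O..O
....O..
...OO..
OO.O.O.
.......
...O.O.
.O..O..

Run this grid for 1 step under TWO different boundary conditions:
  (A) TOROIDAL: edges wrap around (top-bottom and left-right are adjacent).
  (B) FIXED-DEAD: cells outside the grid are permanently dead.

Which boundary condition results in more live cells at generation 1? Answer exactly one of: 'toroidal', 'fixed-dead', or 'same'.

Answer: toroidal

Derivation:
Under TOROIDAL boundary, generation 1:
OO.OO..
O..O...
...OO..
....OO.
..OO.O.
..OO...
..O...O
....O..
.....O.
Population = 19

Under FIXED-DEAD boundary, generation 1:
..OOO..
...O...
...OO..
....OO.
..OO.O.
..OO...
..O....
....O..
....O..
Population = 16

Comparison: toroidal=19, fixed-dead=16 -> toroidal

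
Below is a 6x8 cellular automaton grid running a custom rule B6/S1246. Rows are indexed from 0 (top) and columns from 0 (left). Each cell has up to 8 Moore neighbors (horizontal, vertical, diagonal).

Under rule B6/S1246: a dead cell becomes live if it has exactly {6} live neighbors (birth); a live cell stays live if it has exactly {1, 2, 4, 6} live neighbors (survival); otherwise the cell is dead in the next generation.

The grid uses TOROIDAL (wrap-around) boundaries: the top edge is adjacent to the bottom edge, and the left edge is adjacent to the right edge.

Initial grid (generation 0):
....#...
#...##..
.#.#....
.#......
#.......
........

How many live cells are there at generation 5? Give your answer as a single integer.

Answer: 6

Derivation:
Simulating step by step:
Generation 0 (given above): 8 live cells
Generation 1: 7 live cells
....#...
#....#..
.#.#....
.#......
#.......
........
Generation 2: 6 live cells
....#...
#....#..
.#......
.#......
#.......
........
Generation 3: 6 live cells
....#...
#....#..
.#......
.#......
#.......
........
Generation 4: 6 live cells
....#...
#....#..
.#......
.#......
#.......
........
Generation 5: 6 live cells
....#...
#....#..
.#......
.#......
#.......
........
Population at generation 5: 6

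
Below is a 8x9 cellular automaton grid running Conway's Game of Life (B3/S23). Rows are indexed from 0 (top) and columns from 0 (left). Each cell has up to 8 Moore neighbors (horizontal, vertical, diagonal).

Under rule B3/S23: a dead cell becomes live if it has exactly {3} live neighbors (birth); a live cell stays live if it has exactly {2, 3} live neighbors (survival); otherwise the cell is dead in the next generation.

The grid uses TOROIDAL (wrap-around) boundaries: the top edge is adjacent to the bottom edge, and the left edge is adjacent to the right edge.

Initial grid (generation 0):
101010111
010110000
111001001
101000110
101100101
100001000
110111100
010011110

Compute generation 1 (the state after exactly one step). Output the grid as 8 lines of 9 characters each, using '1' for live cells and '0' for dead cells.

Answer: 101000001
000010100
000011111
000001100
101101100
000000010
111100011
000000000

Derivation:
Simulating step by step:
Generation 0 (given above): 36 live cells
Generation 1: 24 live cells
(generation 1 grid is the final answer)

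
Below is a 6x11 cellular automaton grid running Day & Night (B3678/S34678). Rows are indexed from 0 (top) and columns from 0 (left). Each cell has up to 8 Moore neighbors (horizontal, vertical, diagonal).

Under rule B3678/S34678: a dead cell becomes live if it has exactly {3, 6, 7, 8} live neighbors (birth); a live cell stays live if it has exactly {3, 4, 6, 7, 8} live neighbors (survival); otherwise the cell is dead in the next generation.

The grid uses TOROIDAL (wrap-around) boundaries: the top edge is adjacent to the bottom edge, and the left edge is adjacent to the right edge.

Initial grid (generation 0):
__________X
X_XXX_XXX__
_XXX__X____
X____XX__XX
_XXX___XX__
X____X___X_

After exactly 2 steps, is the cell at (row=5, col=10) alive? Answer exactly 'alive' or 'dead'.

Answer: alive

Derivation:
Simulating step by step:
Generation 0 (given above): 25 live cells
Generation 1: 33 live cells
XX_XXXXXXXX
__XX_X_X___
_XXX__X_XX_
X_X_X_X_X__
_X__XX__X__
_XX_____X_X
Generation 2: 30 live cells
XXXXXXXXXXX
__X_XXX_X__
_X____X_X__
__X_X___X__
_X___X_____
XXX_____XXX

Cell (5,10) at generation 2: 1 -> alive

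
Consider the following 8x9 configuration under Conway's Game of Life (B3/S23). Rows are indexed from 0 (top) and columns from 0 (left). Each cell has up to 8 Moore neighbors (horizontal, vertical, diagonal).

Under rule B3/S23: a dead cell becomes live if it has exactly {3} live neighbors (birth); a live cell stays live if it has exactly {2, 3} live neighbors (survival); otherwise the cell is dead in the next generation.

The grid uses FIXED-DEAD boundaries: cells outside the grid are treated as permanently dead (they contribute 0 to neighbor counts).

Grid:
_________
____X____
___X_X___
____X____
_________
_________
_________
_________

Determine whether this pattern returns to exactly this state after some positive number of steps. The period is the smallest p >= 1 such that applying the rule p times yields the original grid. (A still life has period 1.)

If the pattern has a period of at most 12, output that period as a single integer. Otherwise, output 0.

Simulating and comparing each generation to the original:
Gen 0 (original, given above): 4 live cells
Gen 1: 4 live cells, MATCHES original -> period = 1

Answer: 1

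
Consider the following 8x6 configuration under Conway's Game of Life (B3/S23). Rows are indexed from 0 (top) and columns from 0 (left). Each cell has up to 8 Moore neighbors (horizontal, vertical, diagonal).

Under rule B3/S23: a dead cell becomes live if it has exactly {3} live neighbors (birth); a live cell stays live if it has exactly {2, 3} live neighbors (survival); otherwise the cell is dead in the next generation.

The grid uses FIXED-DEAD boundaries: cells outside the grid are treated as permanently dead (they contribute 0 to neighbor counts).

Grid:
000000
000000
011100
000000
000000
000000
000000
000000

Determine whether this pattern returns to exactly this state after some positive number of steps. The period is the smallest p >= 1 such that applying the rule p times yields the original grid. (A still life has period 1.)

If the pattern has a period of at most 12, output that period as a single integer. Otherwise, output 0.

Answer: 2

Derivation:
Simulating and comparing each generation to the original:
Gen 0 (original, given above): 3 live cells
Gen 1: 3 live cells, differs from original
Gen 2: 3 live cells, MATCHES original -> period = 2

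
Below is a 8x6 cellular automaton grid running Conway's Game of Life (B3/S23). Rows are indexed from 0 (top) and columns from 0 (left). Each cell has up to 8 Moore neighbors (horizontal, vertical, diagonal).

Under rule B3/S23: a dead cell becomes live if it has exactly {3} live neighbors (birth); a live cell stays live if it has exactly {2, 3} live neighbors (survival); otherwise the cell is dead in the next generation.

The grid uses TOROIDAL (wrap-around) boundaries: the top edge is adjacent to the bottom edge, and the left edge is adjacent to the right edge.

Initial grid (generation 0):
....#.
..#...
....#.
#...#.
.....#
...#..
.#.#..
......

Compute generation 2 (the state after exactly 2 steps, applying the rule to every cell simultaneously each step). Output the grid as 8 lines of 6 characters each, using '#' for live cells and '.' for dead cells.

Answer: ......
....#.
...#..
...#..
....##
....##
...#..
......

Derivation:
Simulating step by step:
Generation 0 (given above): 9 live cells
Generation 1: 9 live cells
......
...#..
...#.#
....#.
....##
..#.#.
..#...
......
Generation 2: 8 live cells
(generation 2 grid is the final answer)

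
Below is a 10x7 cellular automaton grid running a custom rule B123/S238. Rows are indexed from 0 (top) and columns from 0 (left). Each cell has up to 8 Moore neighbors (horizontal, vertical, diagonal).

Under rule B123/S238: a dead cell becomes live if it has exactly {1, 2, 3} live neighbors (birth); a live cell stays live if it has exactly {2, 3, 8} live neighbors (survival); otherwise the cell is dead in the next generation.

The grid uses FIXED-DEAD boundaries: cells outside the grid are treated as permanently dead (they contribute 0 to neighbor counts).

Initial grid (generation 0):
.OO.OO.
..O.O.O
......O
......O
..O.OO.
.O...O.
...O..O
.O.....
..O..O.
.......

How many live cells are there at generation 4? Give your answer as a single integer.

Simulating step by step:
Generation 0 (given above): 19 live cells
Generation 1: 54 live cells
OOO.OOO
OOO.O.O
.OOOO.O
.OOOO.O
OO.OOOO
O.OO.OO
OOO.OO.
O.OOOOO
OO.OO.O
.OOOOOO
Generation 2: 14 live cells
O.O.O.O
......O
......O
......O
O......
.......
O......
......O
O......
OO....O
Generation 3: 34 live cells
.O.O.O.
OOOOO.O
.....OO
OO...O.
.O...OO
OO.....
.O...OO
OO...O.
OOO..OO
OOO..O.
Generation 4: 39 live cells
OO.O.OO
OO.O..O
...O..O
OOO.O..
..O.OOO
OOO.O..
..O.OOO
...OO..
...OOOO
O.OOOOO
Population at generation 4: 39

Answer: 39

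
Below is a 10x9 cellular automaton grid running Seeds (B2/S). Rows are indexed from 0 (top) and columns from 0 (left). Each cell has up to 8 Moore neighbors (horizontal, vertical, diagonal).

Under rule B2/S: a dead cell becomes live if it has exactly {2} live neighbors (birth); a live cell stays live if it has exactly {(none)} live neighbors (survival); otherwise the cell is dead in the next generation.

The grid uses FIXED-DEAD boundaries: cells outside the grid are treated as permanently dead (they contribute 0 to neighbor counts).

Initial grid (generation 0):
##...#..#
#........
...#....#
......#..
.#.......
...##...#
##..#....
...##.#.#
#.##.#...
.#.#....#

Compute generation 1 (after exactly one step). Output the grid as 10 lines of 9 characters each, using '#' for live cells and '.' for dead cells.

Answer: .........
..#.#..##
.......#.
..#....#.
..####.#.
.....#...
........#
.......#.
......#.#
#........

Derivation:
Simulating step by step:
Generation 0 (given above): 26 live cells
Generation 1: 18 live cells
(generation 1 grid is the final answer)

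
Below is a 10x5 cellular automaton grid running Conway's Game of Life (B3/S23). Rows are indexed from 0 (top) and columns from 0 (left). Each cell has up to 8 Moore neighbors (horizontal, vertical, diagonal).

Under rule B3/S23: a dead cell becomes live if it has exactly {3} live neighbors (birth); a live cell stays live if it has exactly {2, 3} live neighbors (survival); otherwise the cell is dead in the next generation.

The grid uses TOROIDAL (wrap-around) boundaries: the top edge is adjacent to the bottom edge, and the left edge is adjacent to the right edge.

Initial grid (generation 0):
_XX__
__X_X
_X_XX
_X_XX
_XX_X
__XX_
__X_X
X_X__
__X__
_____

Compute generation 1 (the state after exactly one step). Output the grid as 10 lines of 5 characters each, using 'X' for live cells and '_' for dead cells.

Simulating step by step:
Generation 0 (given above): 20 live cells
Generation 1: 16 live cells
(generation 1 grid is the final answer)

Answer: _XXX_
____X
_X___
_X___
_X__X
X___X
__X_X
__X__
_X___
_XX__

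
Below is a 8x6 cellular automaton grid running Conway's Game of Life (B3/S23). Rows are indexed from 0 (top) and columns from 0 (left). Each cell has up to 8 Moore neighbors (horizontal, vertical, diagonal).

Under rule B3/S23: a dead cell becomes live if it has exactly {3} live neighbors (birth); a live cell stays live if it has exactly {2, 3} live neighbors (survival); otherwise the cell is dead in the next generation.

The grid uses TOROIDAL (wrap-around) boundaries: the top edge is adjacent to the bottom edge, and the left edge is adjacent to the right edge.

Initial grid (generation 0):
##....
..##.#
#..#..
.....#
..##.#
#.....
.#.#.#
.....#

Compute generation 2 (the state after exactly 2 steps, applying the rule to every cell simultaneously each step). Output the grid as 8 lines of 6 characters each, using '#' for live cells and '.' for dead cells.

Simulating step by step:
Generation 0 (given above): 16 live cells
Generation 1: 30 live cells
###.##
..####
#.##.#
#.##.#
#...##
##.#.#
....##
.##.##
Generation 2: 4 live cells
(generation 2 grid is the final answer)

Answer: ......
......
......
..#...
......
.#.#..
......
..#...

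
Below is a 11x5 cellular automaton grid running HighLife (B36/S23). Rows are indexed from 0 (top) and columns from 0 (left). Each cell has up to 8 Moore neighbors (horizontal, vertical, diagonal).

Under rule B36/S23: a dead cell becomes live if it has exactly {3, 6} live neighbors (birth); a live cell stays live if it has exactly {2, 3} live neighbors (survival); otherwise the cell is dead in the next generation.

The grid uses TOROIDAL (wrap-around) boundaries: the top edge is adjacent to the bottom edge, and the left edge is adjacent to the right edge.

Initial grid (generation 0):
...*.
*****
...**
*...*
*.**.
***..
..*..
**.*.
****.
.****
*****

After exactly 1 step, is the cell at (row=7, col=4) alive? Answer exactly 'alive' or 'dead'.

Answer: dead

Derivation:
Simulating step by step:
Generation 0 (given above): 33 live cells
Generation 1: 20 live cells
**...
**...
*....
***..
.***.
*...*
.*.**
*.**.
....*
.....
.....

Cell (7,4) at generation 1: 0 -> dead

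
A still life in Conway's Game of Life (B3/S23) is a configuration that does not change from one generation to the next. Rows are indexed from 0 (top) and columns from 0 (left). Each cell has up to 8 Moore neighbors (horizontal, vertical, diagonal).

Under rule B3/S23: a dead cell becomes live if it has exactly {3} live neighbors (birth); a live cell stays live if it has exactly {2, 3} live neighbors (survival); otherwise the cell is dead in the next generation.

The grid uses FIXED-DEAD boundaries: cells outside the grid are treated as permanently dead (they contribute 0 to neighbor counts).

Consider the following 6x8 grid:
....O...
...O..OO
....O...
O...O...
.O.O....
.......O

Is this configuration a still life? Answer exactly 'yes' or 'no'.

Answer: no

Derivation:
Compute generation 1 and compare to generation 0 (given above):
Generation 1:
........
...OOO..
...OOO..
...OO...
........
........
Cell (0,4) differs: gen0=1 vs gen1=0 -> NOT a still life.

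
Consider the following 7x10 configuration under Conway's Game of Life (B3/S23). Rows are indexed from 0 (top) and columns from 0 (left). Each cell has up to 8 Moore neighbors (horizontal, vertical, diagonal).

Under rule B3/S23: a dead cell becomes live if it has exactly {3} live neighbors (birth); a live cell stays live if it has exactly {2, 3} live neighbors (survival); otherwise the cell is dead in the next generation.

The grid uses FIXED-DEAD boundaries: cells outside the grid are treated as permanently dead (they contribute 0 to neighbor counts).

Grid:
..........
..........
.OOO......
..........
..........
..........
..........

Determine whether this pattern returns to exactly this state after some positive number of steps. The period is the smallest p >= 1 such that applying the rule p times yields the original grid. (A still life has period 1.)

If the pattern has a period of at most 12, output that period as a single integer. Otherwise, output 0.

Simulating and comparing each generation to the original:
Gen 0 (original, given above): 3 live cells
Gen 1: 3 live cells, differs from original
Gen 2: 3 live cells, MATCHES original -> period = 2

Answer: 2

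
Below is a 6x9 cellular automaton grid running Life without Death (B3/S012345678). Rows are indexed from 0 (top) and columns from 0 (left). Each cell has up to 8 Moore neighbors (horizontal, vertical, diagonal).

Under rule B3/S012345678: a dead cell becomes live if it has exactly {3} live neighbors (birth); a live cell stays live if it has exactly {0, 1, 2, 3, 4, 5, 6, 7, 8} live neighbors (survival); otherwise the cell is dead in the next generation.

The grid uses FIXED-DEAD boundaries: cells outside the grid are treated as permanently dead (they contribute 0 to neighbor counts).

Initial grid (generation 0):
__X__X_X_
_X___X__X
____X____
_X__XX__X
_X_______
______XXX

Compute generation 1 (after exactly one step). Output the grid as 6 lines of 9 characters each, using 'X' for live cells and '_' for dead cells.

Answer: __X__XXX_
_X__XXX_X
____X____
_X__XX__X
_X___XX_X
______XXX

Derivation:
Simulating step by step:
Generation 0 (given above): 15 live cells
Generation 1: 21 live cells
(generation 1 grid is the final answer)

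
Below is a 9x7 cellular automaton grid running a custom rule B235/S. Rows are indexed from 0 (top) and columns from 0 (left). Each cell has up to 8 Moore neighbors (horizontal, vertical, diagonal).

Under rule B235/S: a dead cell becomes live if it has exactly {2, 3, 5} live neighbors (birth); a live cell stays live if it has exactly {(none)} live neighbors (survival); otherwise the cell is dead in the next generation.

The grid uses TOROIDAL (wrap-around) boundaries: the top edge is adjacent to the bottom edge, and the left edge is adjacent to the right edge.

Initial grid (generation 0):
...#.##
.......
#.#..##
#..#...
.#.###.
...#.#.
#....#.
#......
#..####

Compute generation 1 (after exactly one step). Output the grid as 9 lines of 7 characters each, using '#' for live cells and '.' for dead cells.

Answer: #.#.#..
#####.#
.#.##..
....#.#
#.....#
###....
.#..#..
.#.#...
.##....

Derivation:
Simulating step by step:
Generation 0 (given above): 23 live cells
Generation 1: 25 live cells
(generation 1 grid is the final answer)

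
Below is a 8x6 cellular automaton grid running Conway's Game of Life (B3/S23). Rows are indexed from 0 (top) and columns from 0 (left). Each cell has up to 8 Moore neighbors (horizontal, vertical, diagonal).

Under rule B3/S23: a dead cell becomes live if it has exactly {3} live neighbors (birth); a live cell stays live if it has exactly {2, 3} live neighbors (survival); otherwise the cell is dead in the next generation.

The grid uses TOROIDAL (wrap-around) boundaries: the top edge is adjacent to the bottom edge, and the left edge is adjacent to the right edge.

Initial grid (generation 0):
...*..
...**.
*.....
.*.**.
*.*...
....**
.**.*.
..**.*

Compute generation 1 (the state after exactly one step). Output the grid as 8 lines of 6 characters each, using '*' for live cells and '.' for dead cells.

Simulating step by step:
Generation 0 (given above): 17 live cells
Generation 1: 20 live cells
(generation 1 grid is the final answer)

Answer: ......
...**.
..*..*
****.*
***...
*.*.**
***...
.*....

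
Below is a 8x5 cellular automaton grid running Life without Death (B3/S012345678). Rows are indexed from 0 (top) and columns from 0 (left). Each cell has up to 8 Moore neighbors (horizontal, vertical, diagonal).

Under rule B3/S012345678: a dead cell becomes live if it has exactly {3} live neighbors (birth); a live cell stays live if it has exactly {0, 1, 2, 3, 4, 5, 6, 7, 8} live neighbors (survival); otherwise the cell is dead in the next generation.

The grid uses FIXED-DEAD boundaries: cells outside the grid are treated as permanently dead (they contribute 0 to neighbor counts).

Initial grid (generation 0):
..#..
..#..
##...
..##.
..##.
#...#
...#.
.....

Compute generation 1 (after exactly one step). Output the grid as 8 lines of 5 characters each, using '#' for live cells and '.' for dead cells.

Simulating step by step:
Generation 0 (given above): 11 live cells
Generation 1: 15 live cells
(generation 1 grid is the final answer)

Answer: ..#..
..#..
##.#.
..##.
.####
#.#.#
...#.
.....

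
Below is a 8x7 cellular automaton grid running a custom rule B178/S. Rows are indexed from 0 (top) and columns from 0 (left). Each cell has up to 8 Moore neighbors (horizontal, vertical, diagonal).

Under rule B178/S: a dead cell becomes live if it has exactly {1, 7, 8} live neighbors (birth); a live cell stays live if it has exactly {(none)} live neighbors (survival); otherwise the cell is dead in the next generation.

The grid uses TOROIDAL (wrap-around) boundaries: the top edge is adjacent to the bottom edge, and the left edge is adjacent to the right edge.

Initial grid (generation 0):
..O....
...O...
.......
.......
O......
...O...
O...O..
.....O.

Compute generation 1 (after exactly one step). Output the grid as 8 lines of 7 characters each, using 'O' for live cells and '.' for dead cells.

Simulating step by step:
Generation 0 (given above): 7 live cells
Generation 1: 22 live cells
(generation 1 grid is the final answer)

Answer: .O...OO
.O..O..
..OOO..
OO....O
.OOOO.O
..O..O.
.OO....
O.O....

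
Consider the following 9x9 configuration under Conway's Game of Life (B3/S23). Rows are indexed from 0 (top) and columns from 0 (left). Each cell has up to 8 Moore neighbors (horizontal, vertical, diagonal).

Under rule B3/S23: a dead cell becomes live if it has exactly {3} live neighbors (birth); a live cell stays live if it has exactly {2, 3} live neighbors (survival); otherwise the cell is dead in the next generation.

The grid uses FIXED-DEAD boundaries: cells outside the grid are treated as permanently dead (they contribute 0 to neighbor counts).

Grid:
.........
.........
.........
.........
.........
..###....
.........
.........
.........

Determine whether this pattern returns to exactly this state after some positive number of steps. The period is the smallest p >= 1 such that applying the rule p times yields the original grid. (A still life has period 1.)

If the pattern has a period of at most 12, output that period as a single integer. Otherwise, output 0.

Answer: 2

Derivation:
Simulating and comparing each generation to the original:
Gen 0 (original, given above): 3 live cells
Gen 1: 3 live cells, differs from original
Gen 2: 3 live cells, MATCHES original -> period = 2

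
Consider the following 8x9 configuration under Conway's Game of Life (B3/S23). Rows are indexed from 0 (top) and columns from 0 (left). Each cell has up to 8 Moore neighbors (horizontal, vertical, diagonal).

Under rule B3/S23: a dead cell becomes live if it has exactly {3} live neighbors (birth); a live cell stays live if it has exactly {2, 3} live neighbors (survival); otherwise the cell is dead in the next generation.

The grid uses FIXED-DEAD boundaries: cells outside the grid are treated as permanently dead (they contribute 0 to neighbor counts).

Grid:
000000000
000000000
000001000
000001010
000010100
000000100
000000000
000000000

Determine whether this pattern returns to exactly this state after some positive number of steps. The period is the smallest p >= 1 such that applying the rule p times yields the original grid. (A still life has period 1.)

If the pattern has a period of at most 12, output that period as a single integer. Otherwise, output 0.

Answer: 2

Derivation:
Simulating and comparing each generation to the original:
Gen 0 (original, given above): 6 live cells
Gen 1: 6 live cells, differs from original
Gen 2: 6 live cells, MATCHES original -> period = 2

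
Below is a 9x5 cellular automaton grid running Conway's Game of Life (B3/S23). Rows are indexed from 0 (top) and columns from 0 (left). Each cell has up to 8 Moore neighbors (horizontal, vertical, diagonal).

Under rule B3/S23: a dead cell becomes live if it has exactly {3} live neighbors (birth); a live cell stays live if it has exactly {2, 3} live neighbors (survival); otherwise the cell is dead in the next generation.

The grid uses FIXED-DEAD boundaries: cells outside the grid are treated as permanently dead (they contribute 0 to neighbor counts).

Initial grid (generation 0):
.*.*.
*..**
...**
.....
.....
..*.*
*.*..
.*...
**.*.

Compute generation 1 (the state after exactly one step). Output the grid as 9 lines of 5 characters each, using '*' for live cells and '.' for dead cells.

Answer: ..***
.....
...**
.....
.....
.*.*.
..**.
.....
***..

Derivation:
Simulating step by step:
Generation 0 (given above): 15 live cells
Generation 1: 12 live cells
(generation 1 grid is the final answer)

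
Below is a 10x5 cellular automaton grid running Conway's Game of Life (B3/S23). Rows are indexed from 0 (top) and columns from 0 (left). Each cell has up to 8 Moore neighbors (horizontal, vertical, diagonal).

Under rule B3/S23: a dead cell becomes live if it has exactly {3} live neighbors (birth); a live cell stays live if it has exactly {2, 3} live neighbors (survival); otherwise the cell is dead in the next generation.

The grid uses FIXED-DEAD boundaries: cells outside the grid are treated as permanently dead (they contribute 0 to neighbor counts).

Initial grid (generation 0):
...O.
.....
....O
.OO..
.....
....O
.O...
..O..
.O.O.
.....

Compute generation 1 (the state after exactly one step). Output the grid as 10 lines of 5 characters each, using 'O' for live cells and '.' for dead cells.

Simulating step by step:
Generation 0 (given above): 9 live cells
Generation 1: 3 live cells
(generation 1 grid is the final answer)

Answer: .....
.....
.....
.....
.....
.....
.....
.OO..
..O..
.....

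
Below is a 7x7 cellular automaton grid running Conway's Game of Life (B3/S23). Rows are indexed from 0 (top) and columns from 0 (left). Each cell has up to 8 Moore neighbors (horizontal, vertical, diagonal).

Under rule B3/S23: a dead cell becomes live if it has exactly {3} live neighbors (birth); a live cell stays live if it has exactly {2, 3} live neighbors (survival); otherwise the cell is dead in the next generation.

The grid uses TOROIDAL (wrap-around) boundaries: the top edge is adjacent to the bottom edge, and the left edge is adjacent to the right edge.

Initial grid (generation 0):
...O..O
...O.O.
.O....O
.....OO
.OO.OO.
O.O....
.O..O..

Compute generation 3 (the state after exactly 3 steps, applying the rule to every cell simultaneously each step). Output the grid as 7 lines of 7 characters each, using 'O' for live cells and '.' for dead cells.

Answer: .O.....
.O.O...
.O.O...
.......
.......
......O
....OO.

Derivation:
Simulating step by step:
Generation 0 (given above): 16 live cells
Generation 1: 29 live cells
..OO.O.
O.O.OOO
O...O.O
.OO.O.O
OOOOOO.
O.O.OO.
OOOO...
Generation 2: 8 live cells
.....O.
O.O....
..O.O..
.......
.......
.....O.
O....O.
Generation 3: 8 live cells
(generation 3 grid is the final answer)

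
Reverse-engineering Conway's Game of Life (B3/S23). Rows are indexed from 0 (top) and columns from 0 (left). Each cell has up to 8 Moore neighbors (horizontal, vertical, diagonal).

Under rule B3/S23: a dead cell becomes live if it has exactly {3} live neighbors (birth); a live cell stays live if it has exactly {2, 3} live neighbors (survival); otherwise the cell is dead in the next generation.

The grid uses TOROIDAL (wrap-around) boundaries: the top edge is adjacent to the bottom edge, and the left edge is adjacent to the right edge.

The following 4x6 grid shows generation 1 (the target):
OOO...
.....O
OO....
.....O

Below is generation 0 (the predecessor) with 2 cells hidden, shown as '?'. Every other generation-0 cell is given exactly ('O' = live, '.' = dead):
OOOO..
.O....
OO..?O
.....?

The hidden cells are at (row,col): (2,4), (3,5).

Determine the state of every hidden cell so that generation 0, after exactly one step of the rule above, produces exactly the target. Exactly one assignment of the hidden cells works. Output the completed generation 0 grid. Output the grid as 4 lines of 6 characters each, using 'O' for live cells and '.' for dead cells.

Hidden generation-0 cells (in order): (2,4), (3,5).
A hidden cell only influences target cells in its own 3x3 neighborhood. Try each of the 2^2 = 4 assignments, step the completed generation 0 forward once under B3/S23, and compare with the target:
  (2,4)=. (3,5)=. -> step reproduces the target at every cell -> ACCEPT
  (2,4)=. (3,5)=O -> step gives (2,0)='.' but target has 'O' -> reject
  (2,4)=O (3,5)=. -> step gives (1,3)='O' but target has '.' -> reject
  (2,4)=O (3,5)=O -> step gives (1,3)='O' but target has '.' -> reject
Unique solution: (2,4)=dead, (3,5)=dead.
Check: live-neighbor counts of every cell in the completed generation 0:
233111
655223
322011
554223
Applying B3/S23 to generation 0 with these counts gives:
OOO...
.....O
OO....
.....O
which matches the target exactly.

Answer: OOOO..
.O....
OO...O
......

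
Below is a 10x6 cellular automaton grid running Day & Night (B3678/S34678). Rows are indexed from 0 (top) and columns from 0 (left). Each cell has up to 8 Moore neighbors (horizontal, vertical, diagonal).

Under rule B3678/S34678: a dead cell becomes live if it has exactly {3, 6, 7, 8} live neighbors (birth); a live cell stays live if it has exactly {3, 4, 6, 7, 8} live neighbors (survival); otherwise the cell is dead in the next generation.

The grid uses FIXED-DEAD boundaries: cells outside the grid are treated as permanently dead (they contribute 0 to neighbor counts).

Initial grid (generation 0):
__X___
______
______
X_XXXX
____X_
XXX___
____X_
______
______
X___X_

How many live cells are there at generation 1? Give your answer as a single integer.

Answer: 9

Derivation:
Simulating step by step:
Generation 0 (given above): 13 live cells
Generation 1: 9 live cells
______
______
___XX_
___XX_
X___XX
___X__
_X____
______
______
______
Population at generation 1: 9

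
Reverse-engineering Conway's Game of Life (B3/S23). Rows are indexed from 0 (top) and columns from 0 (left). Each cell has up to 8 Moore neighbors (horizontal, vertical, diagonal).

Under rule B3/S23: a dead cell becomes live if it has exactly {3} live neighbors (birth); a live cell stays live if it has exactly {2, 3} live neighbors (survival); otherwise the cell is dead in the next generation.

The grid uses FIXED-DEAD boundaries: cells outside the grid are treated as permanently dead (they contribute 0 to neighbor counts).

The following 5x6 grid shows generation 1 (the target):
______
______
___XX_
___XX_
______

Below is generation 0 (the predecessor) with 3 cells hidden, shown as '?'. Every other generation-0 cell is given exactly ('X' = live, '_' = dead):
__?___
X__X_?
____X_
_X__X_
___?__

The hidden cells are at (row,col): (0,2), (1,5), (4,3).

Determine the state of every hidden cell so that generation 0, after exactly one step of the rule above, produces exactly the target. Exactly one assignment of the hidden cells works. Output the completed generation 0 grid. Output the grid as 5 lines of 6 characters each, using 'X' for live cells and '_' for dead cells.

Hidden generation-0 cells (in order): (0,2), (1,5), (4,3).
A hidden cell only influences target cells in its own 3x3 neighborhood. Try each of the 2^3 = 8 assignments, step the completed generation 0 forward once under B3/S23, and compare with the target:
  (0,2)=_ (1,5)=_ (4,3)=_ -> step gives (3,3)='_' but target has 'X' -> reject
  (0,2)=_ (1,5)=_ (4,3)=X -> step reproduces the target at every cell -> ACCEPT
  (0,2)=_ (1,5)=X (4,3)=_ -> step gives (1,4)='X' but target has '_' -> reject
  (0,2)=_ (1,5)=X (4,3)=X -> step gives (1,4)='X' but target has '_' -> reject
  (0,2)=X (1,5)=_ (4,3)=_ -> step gives (1,3)='X' but target has '_' -> reject
  (0,2)=X (1,5)=_ (4,3)=X -> step gives (1,3)='X' but target has '_' -> reject
  (0,2)=X (1,5)=X (4,3)=_ -> step gives (1,3)='X' but target has '_' -> reject
  (0,2)=X (1,5)=X (4,3)=X -> step gives (1,3)='X' but target has '_' -> reject
Unique solution: (0,2)=dead, (1,5)=dead, (4,3)=live.
Check: live-neighbor counts of every cell in the completed generation 0:
111110
011121
222322
102322
112121
Applying B3/S23 to generation 0 with these counts gives:
______
______
___XX_
___XX_
______
which matches the target exactly.

Answer: ______
X__X__
____X_
_X__X_
___X__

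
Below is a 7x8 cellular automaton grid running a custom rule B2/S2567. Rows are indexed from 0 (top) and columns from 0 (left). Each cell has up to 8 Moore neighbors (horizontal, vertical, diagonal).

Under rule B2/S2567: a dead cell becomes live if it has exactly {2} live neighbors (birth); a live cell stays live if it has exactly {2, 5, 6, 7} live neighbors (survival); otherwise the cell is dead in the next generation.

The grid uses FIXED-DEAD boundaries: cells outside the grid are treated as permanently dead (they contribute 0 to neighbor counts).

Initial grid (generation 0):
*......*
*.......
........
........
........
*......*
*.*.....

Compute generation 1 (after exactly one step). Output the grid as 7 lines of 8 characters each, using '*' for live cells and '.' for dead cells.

Simulating step by step:
Generation 0 (given above): 7 live cells
Generation 1: 2 live cells
(generation 1 grid is the final answer)

Answer: .*......
.*......
........
........
........
........
........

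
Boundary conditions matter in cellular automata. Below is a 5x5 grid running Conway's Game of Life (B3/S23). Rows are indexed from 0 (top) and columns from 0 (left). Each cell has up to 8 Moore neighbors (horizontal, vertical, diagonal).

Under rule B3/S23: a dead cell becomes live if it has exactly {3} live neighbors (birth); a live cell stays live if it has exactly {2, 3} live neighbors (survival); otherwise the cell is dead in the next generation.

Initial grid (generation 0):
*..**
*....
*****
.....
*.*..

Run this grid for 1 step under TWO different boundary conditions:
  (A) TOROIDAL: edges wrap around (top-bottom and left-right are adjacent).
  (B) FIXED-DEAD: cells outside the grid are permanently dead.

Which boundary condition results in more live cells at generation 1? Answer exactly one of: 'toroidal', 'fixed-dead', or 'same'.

Answer: toroidal

Derivation:
Under TOROIDAL boundary, generation 1:
*..*.
.....
*****
.....
**.*.
Population = 10

Under FIXED-DEAD boundary, generation 1:
.....
*....
****.
*....
.....
Population = 6

Comparison: toroidal=10, fixed-dead=6 -> toroidal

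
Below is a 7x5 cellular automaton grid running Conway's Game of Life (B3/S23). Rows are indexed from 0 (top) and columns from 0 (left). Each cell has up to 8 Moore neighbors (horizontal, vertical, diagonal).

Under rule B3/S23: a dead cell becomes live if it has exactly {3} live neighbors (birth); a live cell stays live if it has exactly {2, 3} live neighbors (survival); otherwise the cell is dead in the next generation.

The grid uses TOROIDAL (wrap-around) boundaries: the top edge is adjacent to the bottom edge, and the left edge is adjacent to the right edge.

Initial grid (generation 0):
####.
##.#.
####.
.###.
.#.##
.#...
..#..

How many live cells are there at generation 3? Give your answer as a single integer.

Answer: 7

Derivation:
Simulating step by step:
Generation 0 (given above): 19 live cells
Generation 1: 10 live cells
#..#.
.....
.....
.....
.#.##
##.#.
#..#.
Generation 2: 7 live cells
.....
.....
.....
.....
.#.##
.#.#.
#..#.
Generation 3: 7 live cells
.....
.....
.....
.....
#..##
.#.#.
..#.#
Population at generation 3: 7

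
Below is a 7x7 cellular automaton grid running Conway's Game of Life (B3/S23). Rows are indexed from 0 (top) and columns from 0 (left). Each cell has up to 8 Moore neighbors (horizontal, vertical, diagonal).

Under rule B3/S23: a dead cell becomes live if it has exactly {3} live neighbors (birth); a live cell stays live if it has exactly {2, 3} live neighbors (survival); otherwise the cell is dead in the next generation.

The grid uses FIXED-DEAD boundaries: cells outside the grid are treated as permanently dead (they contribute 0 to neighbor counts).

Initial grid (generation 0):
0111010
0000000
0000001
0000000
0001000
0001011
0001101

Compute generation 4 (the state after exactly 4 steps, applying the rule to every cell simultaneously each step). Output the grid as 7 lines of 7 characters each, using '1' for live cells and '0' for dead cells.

Simulating step by step:
Generation 0 (given above): 12 live cells
Generation 1: 10 live cells
0010000
0010000
0000000
0000000
0000100
0011011
0001101
Generation 2: 9 live cells
0000000
0000000
0000000
0000000
0001110
0010001
0011101
Generation 3: 9 live cells
0000000
0000000
0000000
0000100
0001110
0010001
0011010
Generation 4: 10 live cells
(generation 4 grid is the final answer)

Answer: 0000000
0000000
0000000
0001110
0001110
0010001
0011000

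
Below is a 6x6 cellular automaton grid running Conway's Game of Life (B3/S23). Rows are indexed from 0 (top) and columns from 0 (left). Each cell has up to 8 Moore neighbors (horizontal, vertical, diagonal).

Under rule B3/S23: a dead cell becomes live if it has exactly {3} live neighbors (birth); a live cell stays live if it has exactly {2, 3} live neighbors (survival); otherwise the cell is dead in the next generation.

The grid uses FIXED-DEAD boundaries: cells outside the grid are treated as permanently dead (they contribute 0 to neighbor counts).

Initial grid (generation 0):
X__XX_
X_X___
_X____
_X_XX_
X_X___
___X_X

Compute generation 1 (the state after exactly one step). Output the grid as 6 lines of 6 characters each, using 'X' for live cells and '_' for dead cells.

Answer: _X_X__
X_XX__
XX_X__
XX_X__
_XX___
______

Derivation:
Simulating step by step:
Generation 0 (given above): 13 live cells
Generation 1: 13 live cells
(generation 1 grid is the final answer)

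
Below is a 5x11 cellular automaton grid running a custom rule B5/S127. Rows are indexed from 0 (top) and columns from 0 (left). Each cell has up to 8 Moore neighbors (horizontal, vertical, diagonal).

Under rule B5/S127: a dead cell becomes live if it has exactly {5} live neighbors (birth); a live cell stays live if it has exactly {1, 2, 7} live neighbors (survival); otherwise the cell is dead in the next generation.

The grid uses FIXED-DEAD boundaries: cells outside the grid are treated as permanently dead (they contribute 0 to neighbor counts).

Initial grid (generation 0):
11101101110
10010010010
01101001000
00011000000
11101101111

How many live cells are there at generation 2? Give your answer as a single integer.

Simulating step by step:
Generation 0 (given above): 27 live cells
Generation 1: 22 live cells
10101101010
00100000110
01010001000
01100000000
11100101111
Generation 2: 14 live cells
00101101010
00000000010
00110001000
00000000000
10000001111
Population at generation 2: 14

Answer: 14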